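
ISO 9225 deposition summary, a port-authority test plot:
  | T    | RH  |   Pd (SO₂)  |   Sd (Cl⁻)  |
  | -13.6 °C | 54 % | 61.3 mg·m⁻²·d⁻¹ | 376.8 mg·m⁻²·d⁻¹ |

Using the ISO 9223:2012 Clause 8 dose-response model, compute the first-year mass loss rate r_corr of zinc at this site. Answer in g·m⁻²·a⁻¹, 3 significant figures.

zinc: temperature factor f = +0.038·(-23.6) = -0.8968
  Pd branch = 0.0129·Pd^0.44·e^(0.046·RH+f) = 0.3858 μm/a
  Sd branch = 0.0175·Sd^0.57·e^(0.008·RH+0.085·T) = 0.2495 μm/a
  r_corr = 0.3858 + 0.2495 = 0.6353 μm/a
Convert to mass loss: 0.6353 μm/a × 7.14 g/cm³ = 4.536 g·m⁻²·a⁻¹

r_corr = 4.54 g·m⁻²·a⁻¹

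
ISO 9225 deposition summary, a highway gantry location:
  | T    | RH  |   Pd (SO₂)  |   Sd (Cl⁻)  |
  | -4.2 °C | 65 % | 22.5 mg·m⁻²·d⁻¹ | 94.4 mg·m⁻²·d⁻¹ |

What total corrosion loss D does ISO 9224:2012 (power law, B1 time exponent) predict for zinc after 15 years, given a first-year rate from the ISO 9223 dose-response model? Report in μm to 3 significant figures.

zinc: f(T) = +0.038·(T−10) [T≤10 °C] = -0.5396
  sulphur-dioxide contribution → 0.5885 μm/a
  chloride contribution → 0.2751 μm/a
  total first-year rate 0.8636 μm/a
Power-law: D(15) = r_corr · 15^0.813
  D(15) = 0.8636 × 15^0.813 = 0.8636 × 9.04 = 7.807 μm

D(15) = 7.81 μm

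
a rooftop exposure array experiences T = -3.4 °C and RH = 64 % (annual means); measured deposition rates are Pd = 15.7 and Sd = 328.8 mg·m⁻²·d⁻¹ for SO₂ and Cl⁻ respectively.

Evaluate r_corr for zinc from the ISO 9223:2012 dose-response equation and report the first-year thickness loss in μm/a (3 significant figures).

r_corr = 1.09 μm/a

zinc: f(T) = +0.038·(T−10) [T≤10 °C] = -0.5092
  sulphur-dioxide contribution → 0.4945 μm/a
  chloride contribution → 0.595 μm/a
  ⇒ r_corr(zinc) = 1.09 μm/a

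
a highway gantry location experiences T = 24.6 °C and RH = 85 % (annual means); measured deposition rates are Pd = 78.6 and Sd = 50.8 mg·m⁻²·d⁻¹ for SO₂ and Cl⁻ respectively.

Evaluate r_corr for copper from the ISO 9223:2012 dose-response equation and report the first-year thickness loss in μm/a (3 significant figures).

copper: f(T) = -0.080·(T−10) [T>10 °C] = -1.1680
  SO₂ term: 0.0053·78.6^0.26·exp(0.059·85-1.1680) = 0.7724
  Sd branch = 0.01025·Sd^0.27·e^(0.036·RH+0.049·T) = 2.107 μm/a
  sum: 0.7724 + 2.107 → r_corr = 2.88 μm/a

r_corr = 2.88 μm/a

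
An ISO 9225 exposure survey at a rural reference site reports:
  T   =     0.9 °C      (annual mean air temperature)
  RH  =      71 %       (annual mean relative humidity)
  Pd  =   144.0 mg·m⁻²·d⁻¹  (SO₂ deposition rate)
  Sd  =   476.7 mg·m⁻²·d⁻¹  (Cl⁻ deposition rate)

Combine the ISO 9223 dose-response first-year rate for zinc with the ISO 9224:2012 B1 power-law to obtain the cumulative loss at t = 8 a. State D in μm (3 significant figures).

zinc: temperature factor f = +0.038·(-9.1) = -0.3458
  SO₂ term: 0.0129·144.0^0.44·exp(0.046·71-0.3458) = 2.131
  Sd branch = 0.0175·Sd^0.57·e^(0.008·RH+0.085·T) = 1.121 μm/a
  r_corr = 2.131 + 1.121 = 3.251 μm/a
ISO 9224: D(t) = r_corr · t^b with b = 0.813 (zinc, B1)
  D(8) = 3.251 × 8^0.813 = 3.251 × 5.423 = 17.63 μm

D(8) = 17.6 μm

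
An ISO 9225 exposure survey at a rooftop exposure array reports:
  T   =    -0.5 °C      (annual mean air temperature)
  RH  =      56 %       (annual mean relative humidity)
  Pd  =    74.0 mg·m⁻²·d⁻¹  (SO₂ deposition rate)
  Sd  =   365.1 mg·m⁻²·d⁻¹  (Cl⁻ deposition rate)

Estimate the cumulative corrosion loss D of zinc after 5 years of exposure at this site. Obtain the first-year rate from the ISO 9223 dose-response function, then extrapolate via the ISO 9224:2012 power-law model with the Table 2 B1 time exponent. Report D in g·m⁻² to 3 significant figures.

D(5) = 40.0 g·m⁻²

zinc: f(T) = +0.038·(T−10) [T≤10 °C] = -0.3990
  Pd branch = 0.0129·Pd^0.44·e^(0.046·RH+f) = 0.756 μm/a
  Cl⁻ term: 0.0175·365.1^0.57·exp(0.008·56+0.085·-0.5) = 0.7581
  r_corr = 0.756 + 0.7581 = 1.514 μm/a
Power-law: D(5) = r_corr · 5^0.813
  D(5) = 1.514 × 5^0.813 = 1.514 × 3.701 = 5.603 μm
  Mass loss = 5.603 μm × 7.14 g/cm³ = 40 g·m⁻²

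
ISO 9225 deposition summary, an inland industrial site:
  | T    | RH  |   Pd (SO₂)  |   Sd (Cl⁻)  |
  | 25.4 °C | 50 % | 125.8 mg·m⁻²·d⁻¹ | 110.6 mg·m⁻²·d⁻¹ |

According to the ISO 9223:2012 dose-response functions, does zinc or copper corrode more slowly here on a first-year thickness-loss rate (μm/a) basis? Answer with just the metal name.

zinc: f(T) = -0.071·(T−10) [T>10 °C] = -1.0934
  Pd branch = 0.0129·Pd^0.44·e^(0.046·RH+f) = 0.3618 μm/a
  Cl⁻ term: 0.0175·110.6^0.57·exp(0.008·50+0.085·25.4) = 3.306
  sum: 0.3618 + 3.306 → r_corr = 3.668 μm/a
copper: temperature factor f = -0.080·(15.4) = -1.2320
  Pd branch = 0.0053·Pd^0.26·e^(0.059·RH+f) = 0.1038 μm/a
  Sd branch = 0.01025·Sd^0.27·e^(0.036·RH+0.049·T) = 0.767 μm/a
  r_corr = 0.1038 + 0.767 = 0.8708 μm/a
Ordering by μm/a: zinc (3.67) > copper (0.871)

copper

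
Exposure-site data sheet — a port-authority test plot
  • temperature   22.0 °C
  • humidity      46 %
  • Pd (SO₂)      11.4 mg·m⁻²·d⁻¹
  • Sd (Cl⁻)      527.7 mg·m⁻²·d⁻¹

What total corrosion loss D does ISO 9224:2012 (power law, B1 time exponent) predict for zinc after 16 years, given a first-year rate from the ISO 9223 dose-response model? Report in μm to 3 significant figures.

D(16) = 56.9 μm

zinc: temperature factor f = -0.071·(12.0) = -0.8520
  SO₂ term: 0.0129·11.4^0.44·exp(0.046·46-0.8520) = 0.1332
  Sd branch = 0.0175·Sd^0.57·e^(0.008·RH+0.085·T) = 5.845 μm/a
  sum: 0.1332 + 5.845 → r_corr = 5.978 μm/a
ISO 9224: D(t) = r_corr · t^b with b = 0.813 (zinc, B1)
  D(16) = 5.978 × 16^0.813 = 5.978 × 9.527 = 56.95 μm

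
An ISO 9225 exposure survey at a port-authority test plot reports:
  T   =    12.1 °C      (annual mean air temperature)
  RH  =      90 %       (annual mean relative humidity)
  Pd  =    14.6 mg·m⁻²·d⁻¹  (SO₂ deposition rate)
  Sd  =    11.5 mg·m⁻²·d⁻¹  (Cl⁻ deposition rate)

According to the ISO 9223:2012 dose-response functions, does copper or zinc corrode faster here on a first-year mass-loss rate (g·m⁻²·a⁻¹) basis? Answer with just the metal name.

copper

copper: temperature factor f = -0.080·(2.1) = -0.1680
  sulphur-dioxide contribution → 1.82 μm/a
  chloride contribution → 0.9156 μm/a
  ⇒ r_corr(copper) = 2.736 μm/a
  mass loss = 2.736 μm/a × 8.96 g/cm³ = 24.51 g·m⁻²·a⁻¹
zinc: f(T) = -0.071·(T−10) [T>10 °C] = -0.1491
  sulphur-dioxide contribution → 2.271 μm/a
  chloride contribution → 0.4046 μm/a
  total first-year rate 2.675 μm/a
  mass loss = 2.675 μm/a × 7.14 g/cm³ = 19.1 g·m⁻²·a⁻¹
Ordering by g·m⁻²·a⁻¹: copper (24.5) > zinc (19.1)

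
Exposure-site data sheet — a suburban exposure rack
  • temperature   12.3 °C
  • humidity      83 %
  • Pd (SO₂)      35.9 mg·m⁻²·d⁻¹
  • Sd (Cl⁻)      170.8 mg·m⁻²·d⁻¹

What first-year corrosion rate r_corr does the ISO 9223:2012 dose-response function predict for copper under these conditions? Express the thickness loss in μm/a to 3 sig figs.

r_corr = 2.99 μm/a

copper: f(T) = -0.080·(T−10) [T>10 °C] = -0.1840
  Pd branch = 0.0053·Pd^0.26·e^(0.059·RH+f) = 1.498 μm/a
  Cl⁻ term: 0.01025·170.8^0.27·exp(0.036·83+0.049·12.3) = 1.489
  r_corr = 1.498 + 1.489 = 2.987 μm/a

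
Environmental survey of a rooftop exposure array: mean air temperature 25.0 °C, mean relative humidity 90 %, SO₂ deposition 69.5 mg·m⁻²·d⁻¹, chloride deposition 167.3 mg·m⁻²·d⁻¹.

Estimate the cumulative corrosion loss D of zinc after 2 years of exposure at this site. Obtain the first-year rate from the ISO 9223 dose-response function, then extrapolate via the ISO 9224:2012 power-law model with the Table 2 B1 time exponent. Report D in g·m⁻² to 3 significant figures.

zinc: T>10 °C ⇒ hinge -0.071·(25.0−10) = -1.0650
  sulphur-dioxide contribution → 1.805 μm/a
  chloride contribution → 5.572 μm/a
  ⇒ r_corr(zinc) = 7.377 μm/a
ISO 9224: D(t) = r_corr · t^b with b = 0.813 (zinc, B1)
  D(2) = 7.377 × 2^0.813 = 7.377 × 1.757 = 12.96 μm
  Mass loss = 12.96 μm × 7.14 g/cm³ = 92.54 g·m⁻²

D(2) = 92.5 g·m⁻²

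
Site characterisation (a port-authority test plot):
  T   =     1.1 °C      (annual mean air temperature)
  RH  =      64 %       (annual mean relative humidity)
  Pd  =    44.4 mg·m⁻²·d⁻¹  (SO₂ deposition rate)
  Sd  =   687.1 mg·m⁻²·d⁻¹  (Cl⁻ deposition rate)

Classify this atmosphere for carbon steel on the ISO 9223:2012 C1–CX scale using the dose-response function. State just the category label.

C4

carbon steel: T≤10 °C ⇒ hinge +0.150·(1.1−10) = -1.3350
  Pd branch = 1.77·Pd^0.52·e^(0.02·RH+f) = 12.04 μm/a
  Sd branch = 0.102·Sd^0.62·e^(0.033·RH+0.04·T) = 50.57 μm/a
  sum: 12.04 + 50.57 → r_corr = 62.61 μm/a
ISO 9223 Table 2 (carbon steel): 50 < 62.6 ≤ 80 μm/a ⇒ C4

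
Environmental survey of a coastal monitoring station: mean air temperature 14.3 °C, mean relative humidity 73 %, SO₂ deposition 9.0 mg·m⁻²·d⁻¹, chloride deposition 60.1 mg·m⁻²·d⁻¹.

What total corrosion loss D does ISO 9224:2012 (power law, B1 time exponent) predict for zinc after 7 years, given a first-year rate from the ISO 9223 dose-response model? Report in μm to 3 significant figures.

D(7) = 8.81 μm

zinc: temperature factor f = -0.071·(4.3) = -0.3053
  Pd branch = 0.0129·Pd^0.44·e^(0.046·RH+f) = 0.7182 μm/a
  Sd branch = 0.0175·Sd^0.57·e^(0.008·RH+0.085·T) = 1.093 μm/a
  sum: 0.7182 + 1.093 → r_corr = 1.811 μm/a
Power-law: D(7) = r_corr · 7^0.813
  D(7) = 1.811 × 7^0.813 = 1.811 × 4.865 = 8.81 μm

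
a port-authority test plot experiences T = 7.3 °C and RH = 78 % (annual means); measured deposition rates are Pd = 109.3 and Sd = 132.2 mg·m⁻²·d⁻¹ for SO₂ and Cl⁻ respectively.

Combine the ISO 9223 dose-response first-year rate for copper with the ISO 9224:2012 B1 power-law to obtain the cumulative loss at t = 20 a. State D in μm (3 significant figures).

copper: temperature factor f = +0.126·(-2.7) = -0.3402
  sulphur-dioxide contribution → 1.274 μm/a
  chloride contribution → 0.9085 μm/a
  ⇒ r_corr(copper) = 2.183 μm/a
Long-term exponent b (ISO 9224 Table 2, B1) = 0.667
  D(20) = 2.183 × 20^0.667 = 2.183 × 7.375 = 16.1 μm

D(20) = 16.1 μm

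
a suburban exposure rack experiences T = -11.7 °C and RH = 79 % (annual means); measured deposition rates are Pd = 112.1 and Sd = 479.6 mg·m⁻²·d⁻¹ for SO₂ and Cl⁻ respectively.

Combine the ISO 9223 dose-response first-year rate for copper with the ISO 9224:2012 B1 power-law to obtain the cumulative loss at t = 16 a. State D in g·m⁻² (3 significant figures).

D(16) = 37.0 g·m⁻²

copper: T≤10 °C ⇒ hinge +0.126·(-11.7−10) = -2.7342
  SO₂ term: 0.0053·112.1^0.26·exp(0.059·79-2.7342) = 0.1242
  Cl⁻ term: 0.01025·479.6^0.27·exp(0.036·79+0.049·-11.7) = 0.5257
  r_corr = 0.1242 + 0.5257 = 0.6498 μm/a
Power-law: D(16) = r_corr · 16^0.667
  D(16) = 0.6498 × 16^0.667 = 0.6498 × 6.355 = 4.13 μm
  Mass loss = 4.13 μm × 8.96 g/cm³ = 37 g·m⁻²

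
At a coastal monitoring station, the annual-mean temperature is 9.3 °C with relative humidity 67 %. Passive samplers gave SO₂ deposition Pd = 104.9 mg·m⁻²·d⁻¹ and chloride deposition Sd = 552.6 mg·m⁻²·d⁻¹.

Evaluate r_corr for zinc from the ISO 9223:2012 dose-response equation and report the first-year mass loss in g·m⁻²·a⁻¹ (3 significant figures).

r_corr = 32.4 g·m⁻²·a⁻¹

zinc: temperature factor f = +0.038·(-0.7) = -0.0266
  Pd branch = 0.0129·Pd^0.44·e^(0.046·RH+f) = 2.122 μm/a
  Cl⁻ term: 0.0175·552.6^0.57·exp(0.008·67+0.085·9.3) = 2.412
  sum: 2.122 + 2.412 → r_corr = 4.533 μm/a
Convert to mass loss: 4.533 μm/a × 7.14 g/cm³ = 32.37 g·m⁻²·a⁻¹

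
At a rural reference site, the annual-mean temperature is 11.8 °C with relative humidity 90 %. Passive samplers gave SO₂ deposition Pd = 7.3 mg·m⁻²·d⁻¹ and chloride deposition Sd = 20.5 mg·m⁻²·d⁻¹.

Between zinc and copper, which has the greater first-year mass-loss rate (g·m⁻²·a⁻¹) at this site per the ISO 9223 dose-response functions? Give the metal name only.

zinc: T>10 °C ⇒ hinge -0.071·(11.8−10) = -0.1278
  sulphur-dioxide contribution → 1.71 μm/a
  chloride contribution → 0.5483 μm/a
  ⇒ r_corr(zinc) = 2.258 μm/a
  mass loss = 2.258 μm/a × 7.14 g/cm³ = 16.12 g·m⁻²·a⁻¹
copper: f(T) = -0.080·(T−10) [T>10 °C] = -0.1440
  sulphur-dioxide contribution → 1.557 μm/a
  chloride contribution → 1.055 μm/a
  ⇒ r_corr(copper) = 2.612 μm/a
  mass loss = 2.612 μm/a × 8.96 g/cm³ = 23.4 g·m⁻²·a⁻¹
Ordering by g·m⁻²·a⁻¹: copper (23.4) > zinc (16.1)

copper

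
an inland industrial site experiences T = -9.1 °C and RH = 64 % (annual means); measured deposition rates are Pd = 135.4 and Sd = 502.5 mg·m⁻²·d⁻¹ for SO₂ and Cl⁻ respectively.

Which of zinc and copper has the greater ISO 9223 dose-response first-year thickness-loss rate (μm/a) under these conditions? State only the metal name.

zinc: f(T) = +0.038·(T−10) [T≤10 °C] = -0.7258
  sulphur-dioxide contribution → 1.028 μm/a
  chloride contribution → 0.4668 μm/a
  total first-year rate 1.494 μm/a
copper: f(T) = +0.126·(T−10) [T≤10 °C] = -2.4066
  sulphur-dioxide contribution → 0.07468 μm/a
  chloride contribution → 0.3524 μm/a
  ⇒ r_corr(copper) = 0.427 μm/a
Ordering by μm/a: zinc (1.49) > copper (0.427)

zinc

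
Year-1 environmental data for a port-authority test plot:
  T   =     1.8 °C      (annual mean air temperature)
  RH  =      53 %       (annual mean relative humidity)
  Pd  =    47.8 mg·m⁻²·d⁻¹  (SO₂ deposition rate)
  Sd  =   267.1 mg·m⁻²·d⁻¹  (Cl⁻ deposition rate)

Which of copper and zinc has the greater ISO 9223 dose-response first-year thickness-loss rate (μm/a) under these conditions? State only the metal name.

zinc

copper: T≤10 °C ⇒ hinge +0.126·(1.8−10) = -1.0332
  Pd branch = 0.0053·Pd^0.26·e^(0.059·RH+f) = 0.1176 μm/a
  Sd branch = 0.01025·Sd^0.27·e^(0.036·RH+0.049·T) = 0.3411 μm/a
  r_corr = 0.1176 + 0.3411 = 0.4586 μm/a
zinc: T≤10 °C ⇒ hinge +0.038·(1.8−10) = -0.3116
  Pd branch = 0.0129·Pd^0.44·e^(0.046·RH+f) = 0.593 μm/a
  Cl⁻ term: 0.0175·267.1^0.57·exp(0.008·53+0.085·1.8) = 0.7531
  sum: 0.593 + 0.7531 → r_corr = 1.346 μm/a
Ordering by μm/a: zinc (1.35) > copper (0.459)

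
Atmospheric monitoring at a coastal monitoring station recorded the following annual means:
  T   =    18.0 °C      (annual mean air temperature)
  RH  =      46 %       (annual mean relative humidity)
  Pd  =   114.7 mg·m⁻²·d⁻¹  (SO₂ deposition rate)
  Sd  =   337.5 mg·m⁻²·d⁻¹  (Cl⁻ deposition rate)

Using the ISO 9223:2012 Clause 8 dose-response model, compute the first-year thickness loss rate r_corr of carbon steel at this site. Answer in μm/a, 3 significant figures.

r_corr = 69.3 μm/a

carbon steel: T>10 °C ⇒ hinge -0.054·(18.0−10) = -0.4320
  Pd branch = 1.77·Pd^0.52·e^(0.02·RH+f) = 33.95 μm/a
  Cl⁻ term: 0.102·337.5^0.62·exp(0.033·46+0.04·18.0) = 35.32
  r_corr = 33.95 + 35.32 = 69.28 μm/a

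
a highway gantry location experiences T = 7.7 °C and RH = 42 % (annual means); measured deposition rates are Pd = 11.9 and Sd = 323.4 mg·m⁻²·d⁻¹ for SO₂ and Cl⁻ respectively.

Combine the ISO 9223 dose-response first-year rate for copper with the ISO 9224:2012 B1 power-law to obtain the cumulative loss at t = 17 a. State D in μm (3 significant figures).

copper: temperature factor f = +0.126·(-2.3) = -0.2898
  Pd branch = 0.0053·Pd^0.26·e^(0.059·RH+f) = 0.09 μm/a
  Sd branch = 0.01025·Sd^0.27·e^(0.036·RH+0.049·T) = 0.3227 μm/a
  sum: 0.09 + 0.3227 → r_corr = 0.4127 μm/a
Long-term exponent b (ISO 9224 Table 2, B1) = 0.667
  D(17) = 0.4127 × 17^0.667 = 0.4127 × 6.618 = 2.731 μm

D(17) = 2.73 μm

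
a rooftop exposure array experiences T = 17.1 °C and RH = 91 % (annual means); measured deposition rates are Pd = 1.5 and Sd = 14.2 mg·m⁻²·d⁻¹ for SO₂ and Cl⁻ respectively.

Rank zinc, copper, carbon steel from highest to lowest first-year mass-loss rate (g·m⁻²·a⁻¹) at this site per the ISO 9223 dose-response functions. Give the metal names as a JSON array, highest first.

["carbon steel", "copper", "zinc"]

zinc: f(T) = -0.071·(T−10) [T>10 °C] = -0.5041
  Pd branch = 0.0129·Pd^0.44·e^(0.046·RH+f) = 0.6125 μm/a
  Sd branch = 0.0175·Sd^0.57·e^(0.008·RH+0.085·T) = 0.7035 μm/a
  sum: 0.6125 + 0.7035 → r_corr = 1.316 μm/a
  mass loss = 1.316 μm/a × 7.14 g/cm³ = 9.396 g·m⁻²·a⁻¹
copper: T>10 °C ⇒ hinge -0.080·(17.1−10) = -0.5680
  SO₂ term: 0.0053·1.5^0.26·exp(0.059·91-0.5680) = 0.7163
  Cl⁻ term: 0.01025·14.2^0.27·exp(0.036·91+0.049·17.1) = 1.284
  sum: 0.7163 + 1.284 → r_corr = 2 μm/a
  mass loss = 2 μm/a × 8.96 g/cm³ = 17.92 g·m⁻²·a⁻¹
carbon steel: temperature factor f = -0.054·(7.1) = -0.3834
  Pd branch = 1.77·Pd^0.52·e^(0.02·RH+f) = 9.193 μm/a
  Cl⁻ term: 0.102·14.2^0.62·exp(0.033·91+0.04·17.1) = 21.1
  r_corr = 9.193 + 21.1 = 30.29 μm/a
  mass loss = 30.29 μm/a × 7.85 g/cm³ = 237.8 g·m⁻²·a⁻¹
Ordering by g·m⁻²·a⁻¹: carbon steel (238) > copper (17.9) > zinc (9.4)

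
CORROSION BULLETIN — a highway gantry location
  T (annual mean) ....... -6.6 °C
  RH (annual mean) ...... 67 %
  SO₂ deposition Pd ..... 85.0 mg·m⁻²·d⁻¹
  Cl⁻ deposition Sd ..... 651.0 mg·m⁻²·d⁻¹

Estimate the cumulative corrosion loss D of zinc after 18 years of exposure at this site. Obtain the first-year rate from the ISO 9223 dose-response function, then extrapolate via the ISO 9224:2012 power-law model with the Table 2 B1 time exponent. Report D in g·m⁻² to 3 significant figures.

D(18) = 130 g·m⁻²

zinc: temperature factor f = +0.038·(-16.6) = -0.6308
  SO₂ term: 0.0129·85.0^0.44·exp(0.046·67-0.6308) = 1.057
  Sd branch = 0.0175·Sd^0.57·e^(0.008·RH+0.085·T) = 0.6854 μm/a
  sum: 1.057 + 0.6854 → r_corr = 1.742 μm/a
Long-term exponent b (ISO 9224 Table 2, B1) = 0.813
  D(18) = 1.742 × 18^0.813 = 1.742 × 10.48 = 18.27 μm
  Mass loss = 18.27 μm × 7.14 g/cm³ = 130.4 g·m⁻²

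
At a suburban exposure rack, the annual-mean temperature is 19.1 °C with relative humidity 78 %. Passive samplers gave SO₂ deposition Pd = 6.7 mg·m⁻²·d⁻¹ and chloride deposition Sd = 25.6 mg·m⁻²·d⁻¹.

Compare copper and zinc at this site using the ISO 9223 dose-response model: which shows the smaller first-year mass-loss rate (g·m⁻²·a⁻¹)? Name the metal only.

zinc

copper: temperature factor f = -0.080·(9.1) = -0.7280
  Pd branch = 0.0053·Pd^0.26·e^(0.059·RH+f) = 0.4183 μm/a
  Cl⁻ term: 0.01025·25.6^0.27·exp(0.036·78+0.049·19.1) = 1.04
  sum: 0.4183 + 1.04 → r_corr = 1.458 μm/a
  mass loss = 1.458 μm/a × 8.96 g/cm³ = 13.06 g·m⁻²·a⁻¹
zinc: temperature factor f = -0.071·(9.1) = -0.6461
  SO₂ term: 0.0129·6.7^0.44·exp(0.046·78-0.6461) = 0.5646
  Cl⁻ term: 0.0175·25.6^0.57·exp(0.008·78+0.085·19.1) = 1.052
  sum: 0.5646 + 1.052 → r_corr = 1.616 μm/a
  mass loss = 1.616 μm/a × 7.14 g/cm³ = 11.54 g·m⁻²·a⁻¹
Ordering by g·m⁻²·a⁻¹: copper (13.1) > zinc (11.5)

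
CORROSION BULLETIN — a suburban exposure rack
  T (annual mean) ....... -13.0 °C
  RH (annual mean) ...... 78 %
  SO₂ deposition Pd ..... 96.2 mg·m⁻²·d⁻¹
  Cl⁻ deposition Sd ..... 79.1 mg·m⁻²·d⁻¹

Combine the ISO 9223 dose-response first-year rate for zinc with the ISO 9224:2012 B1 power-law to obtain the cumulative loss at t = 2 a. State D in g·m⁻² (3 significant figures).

zinc: temperature factor f = +0.038·(-23.0) = -0.8740
  sulphur-dioxide contribution → 1.452 μm/a
  chloride contribution → 0.1306 μm/a
  total first-year rate 1.582 μm/a
Power-law: D(2) = r_corr · 2^0.813
  D(2) = 1.582 × 2^0.813 = 1.582 × 1.757 = 2.78 μm
  Mass loss = 2.78 μm × 7.14 g/cm³ = 19.85 g·m⁻²

D(2) = 19.8 g·m⁻²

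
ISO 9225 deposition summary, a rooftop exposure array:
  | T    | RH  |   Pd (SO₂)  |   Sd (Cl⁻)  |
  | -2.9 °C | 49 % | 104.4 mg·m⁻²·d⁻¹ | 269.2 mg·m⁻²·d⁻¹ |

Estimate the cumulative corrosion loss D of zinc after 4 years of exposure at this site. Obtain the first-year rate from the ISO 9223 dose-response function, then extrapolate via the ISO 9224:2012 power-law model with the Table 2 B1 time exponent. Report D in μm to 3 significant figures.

zinc: f(T) = +0.038·(T−10) [T≤10 °C] = -0.4902
  Pd branch = 0.0129·Pd^0.44·e^(0.046·RH+f) = 0.5819 μm/a
  Cl⁻ term: 0.0175·269.2^0.57·exp(0.008·49+0.085·-2.9) = 0.4913
  r_corr = 0.5819 + 0.4913 = 1.073 μm/a
Long-term exponent b (ISO 9224 Table 2, B1) = 0.813
  D(4) = 1.073 × 4^0.813 = 1.073 × 3.087 = 3.312 μm

D(4) = 3.31 μm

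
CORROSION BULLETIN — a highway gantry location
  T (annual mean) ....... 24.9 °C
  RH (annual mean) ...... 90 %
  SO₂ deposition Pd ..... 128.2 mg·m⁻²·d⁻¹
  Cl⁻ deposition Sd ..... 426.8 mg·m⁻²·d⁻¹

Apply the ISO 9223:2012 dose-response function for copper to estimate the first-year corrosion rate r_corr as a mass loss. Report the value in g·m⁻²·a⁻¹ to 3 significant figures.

r_corr = 51.1 g·m⁻²·a⁻¹

copper: temperature factor f = -0.080·(14.9) = -1.1920
  Pd branch = 0.0053·Pd^0.26·e^(0.059·RH+f) = 1.15 μm/a
  Sd branch = 0.01025·Sd^0.27·e^(0.036·RH+0.049·T) = 4.549 μm/a
  r_corr = 1.15 + 4.549 = 5.699 μm/a
Convert to mass loss: 5.699 μm/a × 8.96 g/cm³ = 51.06 g·m⁻²·a⁻¹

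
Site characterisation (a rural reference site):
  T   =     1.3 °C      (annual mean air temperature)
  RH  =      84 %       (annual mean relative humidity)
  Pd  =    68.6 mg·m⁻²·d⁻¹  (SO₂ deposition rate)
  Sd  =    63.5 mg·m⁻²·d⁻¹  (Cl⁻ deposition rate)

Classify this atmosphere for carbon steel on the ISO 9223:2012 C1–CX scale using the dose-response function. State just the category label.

C3

carbon steel: f(T) = +0.150·(T−10) [T≤10 °C] = -1.3050
  Pd branch = 1.77·Pd^0.52·e^(0.02·RH+f) = 23.21 μm/a
  Cl⁻ term: 0.102·63.5^0.62·exp(0.033·84+0.04·1.3) = 22.53
  sum: 23.21 + 22.53 → r_corr = 45.74 μm/a
45.7 μm/a falls in (25, 50] for carbon steel → category C3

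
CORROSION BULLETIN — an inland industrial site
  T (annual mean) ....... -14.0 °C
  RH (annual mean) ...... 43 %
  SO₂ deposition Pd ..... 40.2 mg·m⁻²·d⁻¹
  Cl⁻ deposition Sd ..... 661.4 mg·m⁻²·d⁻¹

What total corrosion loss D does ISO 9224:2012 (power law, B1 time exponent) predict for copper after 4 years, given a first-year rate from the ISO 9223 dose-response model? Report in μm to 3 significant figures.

D(4) = 0.375 μm

copper: temperature factor f = +0.126·(-24.0) = -3.0240
  sulphur-dioxide contribution → 0.008509 μm/a
  chloride contribution → 0.1402 μm/a
  total first-year rate 0.1487 μm/a
Long-term exponent b (ISO 9224 Table 2, B1) = 0.667
  D(4) = 0.1487 × 4^0.667 = 0.1487 × 2.521 = 0.3748 μm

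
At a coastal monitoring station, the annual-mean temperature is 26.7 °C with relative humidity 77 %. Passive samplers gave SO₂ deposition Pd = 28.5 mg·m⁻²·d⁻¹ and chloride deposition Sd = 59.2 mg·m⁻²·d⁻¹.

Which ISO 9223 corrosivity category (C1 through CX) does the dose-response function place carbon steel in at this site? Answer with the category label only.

carbon steel: temperature factor f = -0.054·(16.7) = -0.9018
  sulphur-dioxide contribution → 19.13 μm/a
  chloride contribution → 47.29 μm/a
  ⇒ r_corr(carbon steel) = 66.42 μm/a
66.4 μm/a falls in (50, 80] for carbon steel → category C4

C4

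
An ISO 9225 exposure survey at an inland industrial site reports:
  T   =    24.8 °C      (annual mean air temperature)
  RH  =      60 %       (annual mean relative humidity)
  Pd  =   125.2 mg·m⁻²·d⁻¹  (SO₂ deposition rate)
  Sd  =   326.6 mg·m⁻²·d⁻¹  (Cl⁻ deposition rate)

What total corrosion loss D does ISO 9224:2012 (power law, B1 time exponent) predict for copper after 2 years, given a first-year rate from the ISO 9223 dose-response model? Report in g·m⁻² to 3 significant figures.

D(2) = 23.1 g·m⁻²

copper: T>10 °C ⇒ hinge -0.080·(24.8−10) = -1.1840
  SO₂ term: 0.0053·125.2^0.26·exp(0.059·60-1.1840) = 0.1963
  Cl⁻ term: 0.01025·326.6^0.27·exp(0.036·60+0.049·24.8) = 1.43
  sum: 0.1963 + 1.43 → r_corr = 1.626 μm/a
Power-law: D(2) = r_corr · 2^0.667
  D(2) = 1.626 × 2^0.667 = 1.626 × 1.588 = 2.582 μm
  Mass loss = 2.582 μm × 8.96 g/cm³ = 23.14 g·m⁻²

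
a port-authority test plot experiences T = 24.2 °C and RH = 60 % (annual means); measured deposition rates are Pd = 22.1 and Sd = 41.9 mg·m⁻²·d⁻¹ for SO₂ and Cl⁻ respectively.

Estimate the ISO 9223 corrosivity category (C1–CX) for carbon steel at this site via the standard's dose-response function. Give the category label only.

carbon steel: temperature factor f = -0.054·(14.2) = -0.7668
  sulphur-dioxide contribution → 13.65 μm/a
  chloride contribution → 19.71 μm/a
  ⇒ r_corr(carbon steel) = 33.36 μm/a
ISO 9223 Table 2 (carbon steel): 25 < 33.4 ≤ 50 μm/a ⇒ C3

C3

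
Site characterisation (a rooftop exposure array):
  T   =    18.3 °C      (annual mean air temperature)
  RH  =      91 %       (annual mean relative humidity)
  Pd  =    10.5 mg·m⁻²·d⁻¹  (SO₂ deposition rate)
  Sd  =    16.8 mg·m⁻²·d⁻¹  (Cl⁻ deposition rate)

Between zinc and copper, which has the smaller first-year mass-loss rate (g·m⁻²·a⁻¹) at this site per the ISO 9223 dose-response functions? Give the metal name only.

zinc: temperature factor f = -0.071·(8.3) = -0.5893
  Pd branch = 0.0129·Pd^0.44·e^(0.046·RH+f) = 1.324 μm/a
  Sd branch = 0.0175·Sd^0.57·e^(0.008·RH+0.085·T) = 0.8574 μm/a
  sum: 1.324 + 0.8574 → r_corr = 2.182 μm/a
  mass loss = 2.182 μm/a × 7.14 g/cm³ = 15.58 g·m⁻²·a⁻¹
copper: f(T) = -0.080·(T−10) [T>10 °C] = -0.6640
  Pd branch = 0.0053·Pd^0.26·e^(0.059·RH+f) = 1.079 μm/a
  Sd branch = 0.01025·Sd^0.27·e^(0.036·RH+0.049·T) = 1.425 μm/a
  sum: 1.079 + 1.425 → r_corr = 2.504 μm/a
  mass loss = 2.504 μm/a × 8.96 g/cm³ = 22.44 g·m⁻²·a⁻¹
Ordering by g·m⁻²·a⁻¹: copper (22.4) > zinc (15.6)

zinc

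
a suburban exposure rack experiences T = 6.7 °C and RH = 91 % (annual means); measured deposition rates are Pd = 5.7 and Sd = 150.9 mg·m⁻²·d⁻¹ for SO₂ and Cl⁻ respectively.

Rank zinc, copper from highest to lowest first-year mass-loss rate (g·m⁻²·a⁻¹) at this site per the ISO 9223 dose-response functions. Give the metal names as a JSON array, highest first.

["copper", "zinc"]

zinc: temperature factor f = +0.038·(-3.3) = -0.1254
  sulphur-dioxide contribution → 1.609 μm/a
  chloride contribution → 1.118 μm/a
  ⇒ r_corr(zinc) = 2.727 μm/a
  mass loss = 2.727 μm/a × 7.14 g/cm³ = 19.47 g·m⁻²·a⁻¹
copper: T≤10 °C ⇒ hinge +0.126·(6.7−10) = -0.4158
  sulphur-dioxide contribution → 1.18 μm/a
  chloride contribution → 1.46 μm/a
  ⇒ r_corr(copper) = 2.64 μm/a
  mass loss = 2.64 μm/a × 8.96 g/cm³ = 23.65 g·m⁻²·a⁻¹
Ordering by g·m⁻²·a⁻¹: copper (23.7) > zinc (19.5)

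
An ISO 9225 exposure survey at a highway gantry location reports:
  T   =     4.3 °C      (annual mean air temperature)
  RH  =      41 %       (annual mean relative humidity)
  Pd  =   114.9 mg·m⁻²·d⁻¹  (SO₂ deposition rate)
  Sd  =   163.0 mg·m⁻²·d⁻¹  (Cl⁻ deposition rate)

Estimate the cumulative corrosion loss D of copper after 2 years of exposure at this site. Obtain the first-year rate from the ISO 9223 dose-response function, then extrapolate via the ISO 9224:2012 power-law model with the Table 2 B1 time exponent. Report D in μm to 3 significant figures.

D(2) = 0.506 μm

copper: f(T) = +0.126·(T−10) [T≤10 °C] = -0.7182
  sulphur-dioxide contribution → 0.09968 μm/a
  chloride contribution → 0.219 μm/a
  total first-year rate 0.3187 μm/a
Power-law: D(2) = r_corr · 2^0.667
  D(2) = 0.3187 × 2^0.667 = 0.3187 × 1.588 = 0.5061 μm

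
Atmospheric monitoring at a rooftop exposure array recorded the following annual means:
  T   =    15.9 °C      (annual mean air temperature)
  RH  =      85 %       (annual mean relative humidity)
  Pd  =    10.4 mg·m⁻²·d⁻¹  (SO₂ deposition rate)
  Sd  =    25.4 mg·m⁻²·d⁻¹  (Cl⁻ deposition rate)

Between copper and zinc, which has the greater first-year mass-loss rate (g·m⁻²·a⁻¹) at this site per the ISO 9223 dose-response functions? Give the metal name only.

copper

copper: T>10 °C ⇒ hinge -0.080·(15.9−10) = -0.4720
  sulphur-dioxide contribution → 0.9156 μm/a
  chloride contribution → 1.141 μm/a
  ⇒ r_corr(copper) = 2.057 μm/a
  mass loss = 2.057 μm/a × 8.96 g/cm³ = 18.43 g·m⁻²·a⁻¹
zinc: f(T) = -0.071·(T−10) [T>10 °C] = -0.4189
  sulphur-dioxide contribution → 1.186 μm/a
  chloride contribution → 0.8435 μm/a
  total first-year rate 2.03 μm/a
  mass loss = 2.03 μm/a × 7.14 g/cm³ = 14.49 g·m⁻²·a⁻¹
Ordering by g·m⁻²·a⁻¹: copper (18.4) > zinc (14.5)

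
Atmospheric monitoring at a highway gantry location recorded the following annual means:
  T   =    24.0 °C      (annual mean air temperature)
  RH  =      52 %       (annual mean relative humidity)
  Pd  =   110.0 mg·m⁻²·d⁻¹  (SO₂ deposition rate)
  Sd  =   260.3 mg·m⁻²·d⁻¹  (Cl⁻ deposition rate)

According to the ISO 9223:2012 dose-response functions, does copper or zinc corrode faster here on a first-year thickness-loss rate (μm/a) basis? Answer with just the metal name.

copper: f(T) = -0.080·(T−10) [T>10 °C] = -1.1200
  SO₂ term: 0.0053·110.0^0.26·exp(0.059·52-1.1200) = 0.1262
  Cl⁻ term: 0.01025·260.3^0.27·exp(0.036·52+0.049·24.0) = 0.9697
  sum: 0.1262 + 0.9697 → r_corr = 1.096 μm/a
zinc: temperature factor f = -0.071·(14.0) = -0.9940
  Pd branch = 0.0129·Pd^0.44·e^(0.046·RH+f) = 0.413 μm/a
  Sd branch = 0.0175·Sd^0.57·e^(0.008·RH+0.085·T) = 4.858 μm/a
  sum: 0.413 + 4.858 → r_corr = 5.271 μm/a
Ordering by μm/a: zinc (5.27) > copper (1.1)

zinc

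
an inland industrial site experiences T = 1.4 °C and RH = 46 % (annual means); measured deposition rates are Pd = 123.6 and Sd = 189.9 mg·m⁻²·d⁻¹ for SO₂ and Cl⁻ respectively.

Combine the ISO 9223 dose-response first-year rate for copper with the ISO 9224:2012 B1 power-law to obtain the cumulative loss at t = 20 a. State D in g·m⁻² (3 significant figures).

D(20) = 21.9 g·m⁻²

copper: T≤10 °C ⇒ hinge +0.126·(1.4−10) = -1.0836
  Pd branch = 0.0053·Pd^0.26·e^(0.059·RH+f) = 0.09468 μm/a
  Sd branch = 0.01025·Sd^0.27·e^(0.036·RH+0.049·T) = 0.2371 μm/a
  r_corr = 0.09468 + 0.2371 = 0.3318 μm/a
ISO 9224: D(t) = r_corr · t^b with b = 0.667 (copper, B1)
  D(20) = 0.3318 × 20^0.667 = 0.3318 × 7.375 = 2.447 μm
  Mass loss = 2.447 μm × 8.96 g/cm³ = 21.92 g·m⁻²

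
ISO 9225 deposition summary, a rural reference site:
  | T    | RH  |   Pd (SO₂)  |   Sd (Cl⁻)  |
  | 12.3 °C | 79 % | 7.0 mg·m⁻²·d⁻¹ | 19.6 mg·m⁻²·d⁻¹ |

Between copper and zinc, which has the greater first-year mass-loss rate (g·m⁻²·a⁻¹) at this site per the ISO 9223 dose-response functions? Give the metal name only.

copper

copper: temperature factor f = -0.080·(2.3) = -0.1840
  sulphur-dioxide contribution → 0.7733 μm/a
  chloride contribution → 0.7186 μm/a
  total first-year rate 1.492 μm/a
  mass loss = 1.492 μm/a × 8.96 g/cm³ = 13.37 g·m⁻²·a⁻¹
zinc: temperature factor f = -0.071·(2.3) = -0.1633
  sulphur-dioxide contribution → 0.9766 μm/a
  chloride contribution → 0.5107 μm/a
  ⇒ r_corr(zinc) = 1.487 μm/a
  mass loss = 1.487 μm/a × 7.14 g/cm³ = 10.62 g·m⁻²·a⁻¹
Ordering by g·m⁻²·a⁻¹: copper (13.4) > zinc (10.6)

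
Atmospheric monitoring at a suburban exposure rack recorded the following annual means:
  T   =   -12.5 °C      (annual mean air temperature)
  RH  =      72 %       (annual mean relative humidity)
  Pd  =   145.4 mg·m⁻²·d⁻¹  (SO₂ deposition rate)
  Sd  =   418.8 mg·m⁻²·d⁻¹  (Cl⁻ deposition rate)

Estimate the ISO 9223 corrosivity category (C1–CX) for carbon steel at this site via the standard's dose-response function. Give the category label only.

carbon steel: f(T) = +0.150·(T−10) [T≤10 °C] = -3.3750
  sulphur-dioxide contribution → 3.405 μm/a
  chloride contribution → 28.12 μm/a
  ⇒ r_corr(carbon steel) = 31.52 μm/a
ISO 9223 Table 2 (carbon steel): 25 < 31.5 ≤ 50 μm/a ⇒ C3

C3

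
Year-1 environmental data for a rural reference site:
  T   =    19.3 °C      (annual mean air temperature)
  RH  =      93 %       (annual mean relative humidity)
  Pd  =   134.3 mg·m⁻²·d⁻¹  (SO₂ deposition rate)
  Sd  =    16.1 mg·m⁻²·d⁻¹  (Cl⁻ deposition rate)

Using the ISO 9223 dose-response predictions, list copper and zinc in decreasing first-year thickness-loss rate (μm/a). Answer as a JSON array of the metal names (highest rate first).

["zinc", "copper"]

copper: temperature factor f = -0.080·(9.3) = -0.7440
  SO₂ term: 0.0053·134.3^0.26·exp(0.059·93-0.7440) = 2.175
  Sd branch = 0.01025·Sd^0.27·e^(0.036·RH+0.049·T) = 1.59 μm/a
  sum: 2.175 + 1.59 → r_corr = 3.765 μm/a
zinc: temperature factor f = -0.071·(9.3) = -0.6603
  SO₂ term: 0.0129·134.3^0.44·exp(0.046·93-0.6603) = 4.15
  Sd branch = 0.0175·Sd^0.57·e^(0.008·RH+0.085·T) = 0.9258 μm/a
  r_corr = 4.15 + 0.9258 = 5.076 μm/a
Ordering by μm/a: zinc (5.08) > copper (3.76)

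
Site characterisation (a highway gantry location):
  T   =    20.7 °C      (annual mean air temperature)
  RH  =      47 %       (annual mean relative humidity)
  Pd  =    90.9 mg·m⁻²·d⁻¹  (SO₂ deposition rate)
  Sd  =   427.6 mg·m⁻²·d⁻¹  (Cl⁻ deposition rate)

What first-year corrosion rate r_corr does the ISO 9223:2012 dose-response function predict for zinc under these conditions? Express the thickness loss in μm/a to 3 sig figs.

zinc: temperature factor f = -0.071·(10.7) = -0.7597
  SO₂ term: 0.0129·90.9^0.44·exp(0.046·47-0.7597) = 0.3814
  Cl⁻ term: 0.0175·427.6^0.57·exp(0.008·47+0.085·20.7) = 4.679
  r_corr = 0.3814 + 4.679 = 5.061 μm/a

r_corr = 5.06 μm/a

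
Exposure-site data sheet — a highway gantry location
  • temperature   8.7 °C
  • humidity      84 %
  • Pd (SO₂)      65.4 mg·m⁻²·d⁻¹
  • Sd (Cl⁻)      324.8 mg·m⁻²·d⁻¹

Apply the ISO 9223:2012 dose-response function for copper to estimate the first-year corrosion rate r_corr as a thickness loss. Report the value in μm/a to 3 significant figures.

r_corr = 3.43 μm/a

copper: temperature factor f = +0.126·(-1.3) = -0.1638
  sulphur-dioxide contribution → 1.895 μm/a
  chloride contribution → 1.539 μm/a
  total first-year rate 3.434 μm/a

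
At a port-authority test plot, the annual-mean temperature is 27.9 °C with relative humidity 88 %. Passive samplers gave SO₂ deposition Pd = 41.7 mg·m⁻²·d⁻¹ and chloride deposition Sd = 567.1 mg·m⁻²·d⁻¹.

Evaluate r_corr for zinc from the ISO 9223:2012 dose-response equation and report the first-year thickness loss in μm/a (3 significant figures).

r_corr = 15.1 μm/a

zinc: T>10 °C ⇒ hinge -0.071·(27.9−10) = -1.2709
  SO₂ term: 0.0129·41.7^0.44·exp(0.046·88-1.2709) = 1.07
  Cl⁻ term: 0.0175·567.1^0.57·exp(0.008·88+0.085·27.9) = 14.07
  sum: 1.07 + 14.07 → r_corr = 15.14 μm/a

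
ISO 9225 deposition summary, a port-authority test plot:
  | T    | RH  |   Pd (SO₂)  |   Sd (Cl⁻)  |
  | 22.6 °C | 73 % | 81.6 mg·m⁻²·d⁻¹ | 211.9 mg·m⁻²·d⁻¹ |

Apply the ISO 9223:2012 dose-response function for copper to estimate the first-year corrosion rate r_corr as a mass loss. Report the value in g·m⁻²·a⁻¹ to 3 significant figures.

r_corr = 20.4 g·m⁻²·a⁻¹

copper: T>10 °C ⇒ hinge -0.080·(22.6−10) = -1.0080
  Pd branch = 0.0053·Pd^0.26·e^(0.059·RH+f) = 0.4509 μm/a
  Cl⁻ term: 0.01025·211.9^0.27·exp(0.036·73+0.049·22.6) = 1.824
  r_corr = 0.4509 + 1.824 = 2.275 μm/a
Convert to mass loss: 2.275 μm/a × 8.96 g/cm³ = 20.38 g·m⁻²·a⁻¹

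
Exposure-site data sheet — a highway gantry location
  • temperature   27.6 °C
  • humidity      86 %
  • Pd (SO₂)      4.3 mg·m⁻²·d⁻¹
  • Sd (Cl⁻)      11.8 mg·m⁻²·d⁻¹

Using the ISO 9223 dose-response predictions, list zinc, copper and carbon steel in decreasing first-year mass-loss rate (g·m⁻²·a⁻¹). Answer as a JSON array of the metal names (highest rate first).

["carbon steel", "copper", "zinc"]

zinc: f(T) = -0.071·(T−10) [T>10 °C] = -1.2496
  Pd branch = 0.0129·Pd^0.44·e^(0.046·RH+f) = 0.367 μm/a
  Cl⁻ term: 0.0175·11.8^0.57·exp(0.008·86+0.085·27.6) = 1.485
  r_corr = 0.367 + 1.485 = 1.852 μm/a
  mass loss = 1.852 μm/a × 7.14 g/cm³ = 13.22 g·m⁻²·a⁻¹
copper: f(T) = -0.080·(T−10) [T>10 °C] = -1.4080
  SO₂ term: 0.0053·4.3^0.26·exp(0.059·86-1.4080) = 0.3028
  Cl⁻ term: 0.01025·11.8^0.27·exp(0.036·86+0.049·27.6) = 1.706
  sum: 0.3028 + 1.706 → r_corr = 2.009 μm/a
  mass loss = 2.009 μm/a × 8.96 g/cm³ = 18 g·m⁻²·a⁻¹
carbon steel: temperature factor f = -0.054·(17.6) = -0.9504
  Pd branch = 1.77·Pd^0.52·e^(0.02·RH+f) = 8.158 μm/a
  Sd branch = 0.102·Sd^0.62·e^(0.033·RH+0.04·T) = 24.27 μm/a
  sum: 8.158 + 24.27 → r_corr = 32.43 μm/a
  mass loss = 32.43 μm/a × 7.85 g/cm³ = 254.6 g·m⁻²·a⁻¹
Ordering by g·m⁻²·a⁻¹: carbon steel (255) > copper (18) > zinc (13.2)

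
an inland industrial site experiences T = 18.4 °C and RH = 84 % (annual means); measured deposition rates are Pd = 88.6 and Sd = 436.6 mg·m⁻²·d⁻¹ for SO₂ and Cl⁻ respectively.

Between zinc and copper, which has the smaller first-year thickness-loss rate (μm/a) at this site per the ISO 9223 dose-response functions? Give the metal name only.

copper

zinc: T>10 °C ⇒ hinge -0.071·(18.4−10) = -0.5964
  sulphur-dioxide contribution → 2.435 μm/a
  chloride contribution → 5.236 μm/a
  total first-year rate 7.671 μm/a
copper: T>10 °C ⇒ hinge -0.080·(18.4−10) = -0.6720
  sulphur-dioxide contribution → 1.233 μm/a
  chloride contribution → 2.682 μm/a
  ⇒ r_corr(copper) = 3.915 μm/a
Ordering by μm/a: zinc (7.67) > copper (3.92)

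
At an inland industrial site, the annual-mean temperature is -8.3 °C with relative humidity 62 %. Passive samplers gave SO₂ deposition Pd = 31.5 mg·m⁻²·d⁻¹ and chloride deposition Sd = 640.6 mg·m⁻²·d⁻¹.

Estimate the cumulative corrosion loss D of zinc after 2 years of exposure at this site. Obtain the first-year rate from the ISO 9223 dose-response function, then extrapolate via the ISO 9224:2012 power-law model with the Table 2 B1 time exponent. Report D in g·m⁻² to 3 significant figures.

D(2) = 13.5 g·m⁻²

zinc: f(T) = +0.038·(T−10) [T≤10 °C] = -0.6954
  Pd branch = 0.0129·Pd^0.44·e^(0.046·RH+f) = 0.5087 μm/a
  Sd branch = 0.0175·Sd^0.57·e^(0.008·RH+0.085·T) = 0.5647 μm/a
  sum: 0.5087 + 0.5647 → r_corr = 1.073 μm/a
Long-term exponent b (ISO 9224 Table 2, B1) = 0.813
  D(2) = 1.073 × 2^0.813 = 1.073 × 1.757 = 1.886 μm
  Mass loss = 1.886 μm × 7.14 g/cm³ = 13.46 g·m⁻²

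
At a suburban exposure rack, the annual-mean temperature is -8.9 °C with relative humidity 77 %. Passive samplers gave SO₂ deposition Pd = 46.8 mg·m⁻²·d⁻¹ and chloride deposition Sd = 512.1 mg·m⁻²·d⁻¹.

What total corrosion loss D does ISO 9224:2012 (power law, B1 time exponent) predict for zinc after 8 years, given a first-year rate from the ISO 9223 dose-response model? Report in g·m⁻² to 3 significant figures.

D(8) = 66.3 g·m⁻²

zinc: T≤10 °C ⇒ hinge +0.038·(-8.9−10) = -0.7182
  SO₂ term: 0.0129·46.8^0.44·exp(0.046·77-0.7182) = 1.18
  Sd branch = 0.0175·Sd^0.57·e^(0.008·RH+0.085·T) = 0.5325 μm/a
  r_corr = 1.18 + 0.5325 = 1.712 μm/a
Power-law: D(8) = r_corr · 8^0.813
  D(8) = 1.712 × 8^0.813 = 1.712 × 5.423 = 9.286 μm
  Mass loss = 9.286 μm × 7.14 g/cm³ = 66.3 g·m⁻²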